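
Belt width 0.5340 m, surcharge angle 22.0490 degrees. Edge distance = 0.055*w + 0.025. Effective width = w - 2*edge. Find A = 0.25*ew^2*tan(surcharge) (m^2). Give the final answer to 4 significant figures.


edge = 0.055*0.5340 + 0.025 = 0.05437 m
ew = 0.5340 - 2*0.05437 = 0.42526 m
A = 0.25 * 0.42526^2 * tan(22.0490 deg)
A = 0.01831 m^2


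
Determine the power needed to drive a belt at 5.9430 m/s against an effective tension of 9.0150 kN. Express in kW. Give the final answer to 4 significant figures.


P = Te * v = 9.0150 * 5.9430
P = 53.58 kW


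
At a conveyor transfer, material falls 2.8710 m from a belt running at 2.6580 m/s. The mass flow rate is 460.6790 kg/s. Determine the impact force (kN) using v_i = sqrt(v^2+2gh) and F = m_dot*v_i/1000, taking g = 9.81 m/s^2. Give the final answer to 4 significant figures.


v_i = sqrt(2.6580^2 + 2*9.81*2.8710) = 7.96203 m/s
F = 460.6790 * 7.96203 / 1000
F = 3.668 kN


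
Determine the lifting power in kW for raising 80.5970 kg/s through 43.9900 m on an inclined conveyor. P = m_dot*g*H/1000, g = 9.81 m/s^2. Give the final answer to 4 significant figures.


P = 80.5970 * 9.81 * 43.9900 / 1000
P = 34.78 kW


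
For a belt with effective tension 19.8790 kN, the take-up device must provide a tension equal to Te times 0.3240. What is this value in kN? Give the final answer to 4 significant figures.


T_tu = 19.8790 * 0.3240
T_tu = 6.441 kN


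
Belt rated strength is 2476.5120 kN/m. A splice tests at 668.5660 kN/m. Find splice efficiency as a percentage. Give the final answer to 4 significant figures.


Eff = 668.5660 / 2476.5120 * 100
Eff = 27.00 %


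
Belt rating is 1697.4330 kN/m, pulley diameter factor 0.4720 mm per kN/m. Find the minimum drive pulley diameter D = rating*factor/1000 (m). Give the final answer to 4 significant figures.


D = 1697.4330 * 0.4720 / 1000
D = 0.8012 m


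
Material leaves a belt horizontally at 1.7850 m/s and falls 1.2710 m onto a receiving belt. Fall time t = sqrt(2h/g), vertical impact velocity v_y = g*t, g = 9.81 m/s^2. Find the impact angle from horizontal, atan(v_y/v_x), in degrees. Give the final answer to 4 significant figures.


t = sqrt(2*1.2710/9.81) = 0.509042 s
v_y = 9.81 * 0.509042 = 4.9937 m/s
angle = atan(4.9937 / 1.7850) = 70.33 deg


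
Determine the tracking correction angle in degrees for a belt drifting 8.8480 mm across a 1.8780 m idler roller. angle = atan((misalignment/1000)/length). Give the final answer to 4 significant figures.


misalign_m = 8.8480 / 1000 = 0.008848 m
angle = atan(0.008848 / 1.8780)
angle = 0.2699 deg


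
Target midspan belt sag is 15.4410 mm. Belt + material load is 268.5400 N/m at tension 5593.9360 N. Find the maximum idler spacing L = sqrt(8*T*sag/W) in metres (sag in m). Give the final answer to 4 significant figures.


sag = 15.4410/1000 = 0.015441 m
L = sqrt(8 * 5593.9360 * 0.015441 / 268.5400)
L = 1.604 m


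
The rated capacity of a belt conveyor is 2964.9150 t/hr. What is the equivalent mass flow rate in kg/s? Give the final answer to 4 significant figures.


m_dot = 2964.9150 * 1000 / 3600
m_dot = 823.6 kg/s


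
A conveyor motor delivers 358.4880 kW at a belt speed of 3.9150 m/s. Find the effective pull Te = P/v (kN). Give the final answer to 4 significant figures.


Te = P / v = 358.4880 / 3.9150
Te = 91.57 kN


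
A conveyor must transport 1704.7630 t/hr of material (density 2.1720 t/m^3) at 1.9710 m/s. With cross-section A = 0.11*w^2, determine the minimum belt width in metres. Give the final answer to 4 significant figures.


A_req = 1704.7630 / (1.9710 * 2.1720 * 3600) = 0.110615 m^2
w = sqrt(0.110615 / 0.11)
w = 1.003 m


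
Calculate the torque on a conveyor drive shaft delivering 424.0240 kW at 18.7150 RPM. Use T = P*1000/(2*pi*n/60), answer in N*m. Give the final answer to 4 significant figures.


omega = 2*pi*18.7150/60 = 1.95983 rad/s
T = 424.0240*1000 / 1.95983
T = 216400 N*m


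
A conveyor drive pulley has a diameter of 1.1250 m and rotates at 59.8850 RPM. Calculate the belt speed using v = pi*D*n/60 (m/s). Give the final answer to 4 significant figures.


v = pi * 1.1250 * 59.8850 / 60
v = 3.528 m/s


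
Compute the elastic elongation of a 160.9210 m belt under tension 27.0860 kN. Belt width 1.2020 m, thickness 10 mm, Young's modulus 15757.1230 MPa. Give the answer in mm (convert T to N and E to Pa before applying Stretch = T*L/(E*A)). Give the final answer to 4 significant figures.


A = 1.2020 * 0.01 = 0.01202 m^2
Stretch = 27.0860*1000 * 160.9210 / (15757.1230e6 * 0.01202) * 1000
Stretch = 23.01 mm


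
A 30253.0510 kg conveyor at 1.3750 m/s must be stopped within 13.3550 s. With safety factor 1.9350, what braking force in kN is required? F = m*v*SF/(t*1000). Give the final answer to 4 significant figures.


F = 30253.0510 * 1.3750 / 13.3550 * 1.9350 / 1000
F = 6.027 kN


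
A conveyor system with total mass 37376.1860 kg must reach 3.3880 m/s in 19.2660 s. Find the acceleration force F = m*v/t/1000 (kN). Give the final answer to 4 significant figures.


F = 37376.1860 * 3.3880 / 19.2660 / 1000
F = 6.573 kN


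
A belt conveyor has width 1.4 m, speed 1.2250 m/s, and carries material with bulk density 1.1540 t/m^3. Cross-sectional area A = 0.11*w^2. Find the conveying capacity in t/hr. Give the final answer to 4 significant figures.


A = 0.11 * 1.4^2 = 0.2156 m^2
C = 0.2156 * 1.2250 * 1.1540 * 3600
C = 1097 t/hr


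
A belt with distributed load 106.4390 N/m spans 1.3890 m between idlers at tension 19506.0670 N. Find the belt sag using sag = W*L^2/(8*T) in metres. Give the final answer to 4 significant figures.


sag = 106.4390 * 1.3890^2 / (8 * 19506.0670)
sag = 0.001316 m


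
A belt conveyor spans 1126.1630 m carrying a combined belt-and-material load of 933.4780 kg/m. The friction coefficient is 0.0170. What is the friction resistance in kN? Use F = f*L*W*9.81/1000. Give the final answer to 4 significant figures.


F = 0.0170 * 1126.1630 * 933.4780 * 9.81 / 1000
F = 175.3 kN


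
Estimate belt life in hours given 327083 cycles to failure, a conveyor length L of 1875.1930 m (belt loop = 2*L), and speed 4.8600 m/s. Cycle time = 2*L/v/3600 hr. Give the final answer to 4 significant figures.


cycle_time = 2 * 1875.1930 / 4.8600 / 3600 = 0.214357 hr
life = 327083 * 0.214357 = 70110 hours


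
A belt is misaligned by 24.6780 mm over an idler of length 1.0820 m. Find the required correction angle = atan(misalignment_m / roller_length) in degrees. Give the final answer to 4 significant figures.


misalign_m = 24.6780 / 1000 = 0.024678 m
angle = atan(0.024678 / 1.0820)
angle = 1.307 deg


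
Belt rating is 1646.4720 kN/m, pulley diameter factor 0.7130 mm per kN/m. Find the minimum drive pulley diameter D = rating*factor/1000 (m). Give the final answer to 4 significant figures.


D = 1646.4720 * 0.7130 / 1000
D = 1.174 m


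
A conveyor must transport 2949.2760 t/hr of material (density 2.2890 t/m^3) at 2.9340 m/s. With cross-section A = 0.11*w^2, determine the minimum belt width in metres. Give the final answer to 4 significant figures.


A_req = 2949.2760 / (2.9340 * 2.2890 * 3600) = 0.121985 m^2
w = sqrt(0.121985 / 0.11)
w = 1.053 m


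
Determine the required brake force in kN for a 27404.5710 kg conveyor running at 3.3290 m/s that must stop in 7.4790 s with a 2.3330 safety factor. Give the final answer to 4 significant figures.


F = 27404.5710 * 3.3290 / 7.4790 * 2.3330 / 1000
F = 28.46 kN


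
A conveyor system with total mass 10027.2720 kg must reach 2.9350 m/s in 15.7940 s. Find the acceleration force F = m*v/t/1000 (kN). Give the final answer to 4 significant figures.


F = 10027.2720 * 2.9350 / 15.7940 / 1000
F = 1.863 kN


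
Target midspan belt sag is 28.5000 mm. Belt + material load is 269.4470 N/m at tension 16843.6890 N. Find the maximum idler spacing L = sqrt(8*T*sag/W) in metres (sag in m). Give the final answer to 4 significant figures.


sag = 28.5000/1000 = 0.028500 m
L = sqrt(8 * 16843.6890 * 0.028500 / 269.4470)
L = 3.775 m


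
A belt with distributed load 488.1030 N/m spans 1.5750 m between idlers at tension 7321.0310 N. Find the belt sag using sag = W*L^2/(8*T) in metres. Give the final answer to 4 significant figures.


sag = 488.1030 * 1.5750^2 / (8 * 7321.0310)
sag = 0.02067 m


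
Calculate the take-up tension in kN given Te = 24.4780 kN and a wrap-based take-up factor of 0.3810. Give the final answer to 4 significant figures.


T_tu = 24.4780 * 0.3810
T_tu = 9.326 kN


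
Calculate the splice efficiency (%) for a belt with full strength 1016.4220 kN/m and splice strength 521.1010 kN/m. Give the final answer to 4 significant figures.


Eff = 521.1010 / 1016.4220 * 100
Eff = 51.27 %


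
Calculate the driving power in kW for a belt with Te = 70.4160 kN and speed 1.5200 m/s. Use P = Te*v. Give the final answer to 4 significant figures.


P = Te * v = 70.4160 * 1.5200
P = 107.0 kW


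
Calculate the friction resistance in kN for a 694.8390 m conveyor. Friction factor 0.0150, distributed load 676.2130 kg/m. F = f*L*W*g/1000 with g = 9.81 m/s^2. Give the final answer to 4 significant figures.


F = 0.0150 * 694.8390 * 676.2130 * 9.81 / 1000
F = 69.14 kN


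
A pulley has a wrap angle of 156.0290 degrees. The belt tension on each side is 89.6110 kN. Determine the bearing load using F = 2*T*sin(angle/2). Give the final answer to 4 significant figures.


F = 2 * 89.6110 * sin(156.0290/2 deg)
F = 175.3 kN


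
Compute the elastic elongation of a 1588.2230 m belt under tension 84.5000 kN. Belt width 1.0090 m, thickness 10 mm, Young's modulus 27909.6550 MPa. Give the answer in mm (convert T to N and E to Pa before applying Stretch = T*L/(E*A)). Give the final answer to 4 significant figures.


A = 1.0090 * 0.01 = 0.01009 m^2
Stretch = 84.5000*1000 * 1588.2230 / (27909.6550e6 * 0.01009) * 1000
Stretch = 476.6 mm


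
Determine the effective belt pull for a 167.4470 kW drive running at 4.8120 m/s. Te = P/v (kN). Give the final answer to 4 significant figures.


Te = P / v = 167.4470 / 4.8120
Te = 34.80 kN


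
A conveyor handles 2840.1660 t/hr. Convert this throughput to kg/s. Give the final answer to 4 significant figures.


m_dot = 2840.1660 * 1000 / 3600
m_dot = 788.9 kg/s


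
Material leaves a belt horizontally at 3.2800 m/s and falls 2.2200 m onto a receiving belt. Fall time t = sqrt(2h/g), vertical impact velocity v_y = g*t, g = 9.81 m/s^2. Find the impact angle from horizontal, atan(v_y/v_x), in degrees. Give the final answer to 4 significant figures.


t = sqrt(2*2.2200/9.81) = 0.672755 s
v_y = 9.81 * 0.672755 = 6.59973 m/s
angle = atan(6.59973 / 3.2800) = 63.57 deg


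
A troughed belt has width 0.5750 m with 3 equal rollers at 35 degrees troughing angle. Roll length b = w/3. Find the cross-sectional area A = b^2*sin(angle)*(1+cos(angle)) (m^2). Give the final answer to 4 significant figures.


b = 0.5750/3 = 0.191667 m
A = 0.191667^2 * sin(35 deg) * (1 + cos(35 deg))
A = 0.03833 m^2


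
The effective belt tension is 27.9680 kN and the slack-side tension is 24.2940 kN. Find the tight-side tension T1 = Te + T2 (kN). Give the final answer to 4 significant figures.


T1 = Te + T2 = 27.9680 + 24.2940
T1 = 52.26 kN


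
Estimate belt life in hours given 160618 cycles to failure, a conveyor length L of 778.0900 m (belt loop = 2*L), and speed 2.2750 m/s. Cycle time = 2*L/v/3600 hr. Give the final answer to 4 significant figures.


cycle_time = 2 * 778.0900 / 2.2750 / 3600 = 0.19001 hr
life = 160618 * 0.19001 = 30520 hours


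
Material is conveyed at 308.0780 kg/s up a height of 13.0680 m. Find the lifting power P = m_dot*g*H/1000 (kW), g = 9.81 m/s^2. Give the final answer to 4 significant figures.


P = 308.0780 * 9.81 * 13.0680 / 1000
P = 39.49 kW


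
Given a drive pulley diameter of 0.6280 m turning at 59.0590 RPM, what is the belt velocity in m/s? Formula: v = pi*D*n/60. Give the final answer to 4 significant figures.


v = pi * 0.6280 * 59.0590 / 60
v = 1.942 m/s


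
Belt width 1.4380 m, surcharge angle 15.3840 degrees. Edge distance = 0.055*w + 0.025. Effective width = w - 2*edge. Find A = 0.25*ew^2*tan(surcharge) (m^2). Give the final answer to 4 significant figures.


edge = 0.055*1.4380 + 0.025 = 0.10409 m
ew = 1.4380 - 2*0.10409 = 1.22982 m
A = 0.25 * 1.22982^2 * tan(15.3840 deg)
A = 0.1040 m^2


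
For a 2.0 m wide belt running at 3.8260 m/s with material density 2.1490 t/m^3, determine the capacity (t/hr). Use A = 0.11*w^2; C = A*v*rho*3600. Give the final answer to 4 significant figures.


A = 0.11 * 2.0^2 = 0.44 m^2
C = 0.44 * 3.8260 * 2.1490 * 3600
C = 13020 t/hr


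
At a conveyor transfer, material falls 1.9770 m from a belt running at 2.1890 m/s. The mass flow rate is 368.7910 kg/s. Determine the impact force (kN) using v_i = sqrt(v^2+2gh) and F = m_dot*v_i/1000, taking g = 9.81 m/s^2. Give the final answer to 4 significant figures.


v_i = sqrt(2.1890^2 + 2*9.81*1.9770) = 6.60155 m/s
F = 368.7910 * 6.60155 / 1000
F = 2.435 kN


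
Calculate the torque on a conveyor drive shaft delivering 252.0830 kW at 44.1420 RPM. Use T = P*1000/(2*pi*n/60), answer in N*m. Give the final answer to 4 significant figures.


omega = 2*pi*44.1420/60 = 4.62254 rad/s
T = 252.0830*1000 / 4.62254
T = 54530 N*m


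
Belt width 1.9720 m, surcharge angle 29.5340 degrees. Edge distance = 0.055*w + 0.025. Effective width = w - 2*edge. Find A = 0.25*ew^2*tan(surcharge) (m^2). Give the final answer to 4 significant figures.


edge = 0.055*1.9720 + 0.025 = 0.13346 m
ew = 1.9720 - 2*0.13346 = 1.70508 m
A = 0.25 * 1.70508^2 * tan(29.5340 deg)
A = 0.4118 m^2


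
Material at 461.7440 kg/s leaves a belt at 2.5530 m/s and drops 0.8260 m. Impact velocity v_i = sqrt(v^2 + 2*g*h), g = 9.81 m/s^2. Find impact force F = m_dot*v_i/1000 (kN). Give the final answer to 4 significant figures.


v_i = sqrt(2.5530^2 + 2*9.81*0.8260) = 4.76696 m/s
F = 461.7440 * 4.76696 / 1000
F = 2.201 kN


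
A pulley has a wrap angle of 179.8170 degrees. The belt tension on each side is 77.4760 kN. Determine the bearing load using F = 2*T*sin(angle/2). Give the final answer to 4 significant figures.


F = 2 * 77.4760 * sin(179.8170/2 deg)
F = 155.0 kN


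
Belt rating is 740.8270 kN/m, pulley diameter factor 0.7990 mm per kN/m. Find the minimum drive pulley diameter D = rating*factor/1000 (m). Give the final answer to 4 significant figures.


D = 740.8270 * 0.7990 / 1000
D = 0.5919 m


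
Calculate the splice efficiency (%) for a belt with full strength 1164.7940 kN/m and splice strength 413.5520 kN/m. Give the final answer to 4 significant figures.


Eff = 413.5520 / 1164.7940 * 100
Eff = 35.50 %


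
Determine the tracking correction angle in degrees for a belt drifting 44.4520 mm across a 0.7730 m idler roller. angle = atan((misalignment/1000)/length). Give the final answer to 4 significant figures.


misalign_m = 44.4520 / 1000 = 0.044452 m
angle = atan(0.044452 / 0.7730)
angle = 3.291 deg


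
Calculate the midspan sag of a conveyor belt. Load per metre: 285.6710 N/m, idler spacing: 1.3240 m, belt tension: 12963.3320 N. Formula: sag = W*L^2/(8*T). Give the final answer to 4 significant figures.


sag = 285.6710 * 1.3240^2 / (8 * 12963.3320)
sag = 0.004829 m


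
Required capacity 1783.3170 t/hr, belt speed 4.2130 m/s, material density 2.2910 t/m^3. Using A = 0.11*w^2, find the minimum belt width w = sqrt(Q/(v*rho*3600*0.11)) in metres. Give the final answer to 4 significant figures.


A_req = 1783.3170 / (4.2130 * 2.2910 * 3600) = 0.0513227 m^2
w = sqrt(0.0513227 / 0.11)
w = 0.6831 m


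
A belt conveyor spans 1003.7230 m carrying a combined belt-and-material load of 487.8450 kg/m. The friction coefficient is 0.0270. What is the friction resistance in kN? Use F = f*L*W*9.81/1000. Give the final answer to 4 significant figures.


F = 0.0270 * 1003.7230 * 487.8450 * 9.81 / 1000
F = 129.7 kN


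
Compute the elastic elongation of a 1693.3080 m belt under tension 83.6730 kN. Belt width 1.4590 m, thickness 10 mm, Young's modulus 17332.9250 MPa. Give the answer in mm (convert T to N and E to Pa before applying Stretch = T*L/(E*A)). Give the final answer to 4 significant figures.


A = 1.4590 * 0.01 = 0.01459 m^2
Stretch = 83.6730*1000 * 1693.3080 / (17332.9250e6 * 0.01459) * 1000
Stretch = 560.3 mm


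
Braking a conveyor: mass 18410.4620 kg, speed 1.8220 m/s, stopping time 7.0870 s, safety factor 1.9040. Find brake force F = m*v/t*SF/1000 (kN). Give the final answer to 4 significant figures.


F = 18410.4620 * 1.8220 / 7.0870 * 1.9040 / 1000
F = 9.012 kN


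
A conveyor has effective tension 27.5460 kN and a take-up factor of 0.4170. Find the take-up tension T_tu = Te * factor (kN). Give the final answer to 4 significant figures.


T_tu = 27.5460 * 0.4170
T_tu = 11.49 kN


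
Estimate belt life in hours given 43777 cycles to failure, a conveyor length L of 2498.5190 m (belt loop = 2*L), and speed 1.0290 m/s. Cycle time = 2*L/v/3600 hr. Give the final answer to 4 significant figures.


cycle_time = 2 * 2498.5190 / 1.0290 / 3600 = 1.34895 hr
life = 43777 * 1.34895 = 59050 hours


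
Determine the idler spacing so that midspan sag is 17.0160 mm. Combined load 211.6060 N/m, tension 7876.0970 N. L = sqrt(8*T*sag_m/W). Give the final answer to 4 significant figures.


sag = 17.0160/1000 = 0.017016 m
L = sqrt(8 * 7876.0970 * 0.017016 / 211.6060)
L = 2.251 m


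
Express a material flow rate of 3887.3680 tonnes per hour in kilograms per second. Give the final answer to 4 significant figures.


m_dot = 3887.3680 * 1000 / 3600
m_dot = 1080 kg/s


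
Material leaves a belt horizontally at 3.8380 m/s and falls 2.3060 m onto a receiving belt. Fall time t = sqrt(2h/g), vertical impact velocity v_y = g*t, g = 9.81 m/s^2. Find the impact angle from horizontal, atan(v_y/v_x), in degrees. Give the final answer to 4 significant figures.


t = sqrt(2*2.3060/9.81) = 0.685662 s
v_y = 9.81 * 0.685662 = 6.72634 m/s
angle = atan(6.72634 / 3.8380) = 60.29 deg


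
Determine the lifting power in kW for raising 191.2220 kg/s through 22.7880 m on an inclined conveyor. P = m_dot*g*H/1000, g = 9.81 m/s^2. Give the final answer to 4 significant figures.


P = 191.2220 * 9.81 * 22.7880 / 1000
P = 42.75 kW


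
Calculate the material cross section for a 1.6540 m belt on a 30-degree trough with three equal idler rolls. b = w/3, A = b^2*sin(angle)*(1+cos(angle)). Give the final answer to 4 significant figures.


b = 1.6540/3 = 0.551333 m
A = 0.551333^2 * sin(30 deg) * (1 + cos(30 deg))
A = 0.2836 m^2


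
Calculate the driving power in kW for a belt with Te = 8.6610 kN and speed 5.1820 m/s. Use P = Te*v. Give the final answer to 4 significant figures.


P = Te * v = 8.6610 * 5.1820
P = 44.88 kW


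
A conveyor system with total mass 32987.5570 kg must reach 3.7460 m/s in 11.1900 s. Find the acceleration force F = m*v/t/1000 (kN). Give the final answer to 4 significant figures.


F = 32987.5570 * 3.7460 / 11.1900 / 1000
F = 11.04 kN


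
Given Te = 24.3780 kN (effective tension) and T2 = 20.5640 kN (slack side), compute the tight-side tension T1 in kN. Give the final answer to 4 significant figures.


T1 = Te + T2 = 24.3780 + 20.5640
T1 = 44.94 kN


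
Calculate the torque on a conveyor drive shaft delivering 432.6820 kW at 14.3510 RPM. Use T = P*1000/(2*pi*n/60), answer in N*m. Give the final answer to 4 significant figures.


omega = 2*pi*14.3510/60 = 1.50283 rad/s
T = 432.6820*1000 / 1.50283
T = 287900 N*m


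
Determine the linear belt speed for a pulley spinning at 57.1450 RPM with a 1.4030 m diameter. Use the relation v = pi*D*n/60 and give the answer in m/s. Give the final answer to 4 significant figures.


v = pi * 1.4030 * 57.1450 / 60
v = 4.198 m/s


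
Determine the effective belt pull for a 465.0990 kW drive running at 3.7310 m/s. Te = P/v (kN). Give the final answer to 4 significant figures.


Te = P / v = 465.0990 / 3.7310
Te = 124.7 kN


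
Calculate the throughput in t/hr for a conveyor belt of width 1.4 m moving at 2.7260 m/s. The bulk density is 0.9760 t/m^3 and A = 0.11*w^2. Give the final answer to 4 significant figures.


A = 0.11 * 1.4^2 = 0.2156 m^2
C = 0.2156 * 2.7260 * 0.9760 * 3600
C = 2065 t/hr


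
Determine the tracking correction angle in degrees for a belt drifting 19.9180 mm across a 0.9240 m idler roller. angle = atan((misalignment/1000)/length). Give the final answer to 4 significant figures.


misalign_m = 19.9180 / 1000 = 0.019918 m
angle = atan(0.019918 / 0.9240)
angle = 1.235 deg


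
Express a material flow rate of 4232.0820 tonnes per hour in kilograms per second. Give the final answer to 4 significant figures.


m_dot = 4232.0820 * 1000 / 3600
m_dot = 1176 kg/s


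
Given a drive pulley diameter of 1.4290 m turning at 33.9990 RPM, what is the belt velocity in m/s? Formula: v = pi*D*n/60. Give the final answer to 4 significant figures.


v = pi * 1.4290 * 33.9990 / 60
v = 2.544 m/s


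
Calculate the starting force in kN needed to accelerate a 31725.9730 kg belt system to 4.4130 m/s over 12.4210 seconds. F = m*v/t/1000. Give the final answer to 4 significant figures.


F = 31725.9730 * 4.4130 / 12.4210 / 1000
F = 11.27 kN


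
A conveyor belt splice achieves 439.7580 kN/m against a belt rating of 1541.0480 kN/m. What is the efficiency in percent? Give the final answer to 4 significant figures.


Eff = 439.7580 / 1541.0480 * 100
Eff = 28.54 %


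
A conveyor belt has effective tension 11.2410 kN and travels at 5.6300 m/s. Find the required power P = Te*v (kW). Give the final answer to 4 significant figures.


P = Te * v = 11.2410 * 5.6300
P = 63.29 kW


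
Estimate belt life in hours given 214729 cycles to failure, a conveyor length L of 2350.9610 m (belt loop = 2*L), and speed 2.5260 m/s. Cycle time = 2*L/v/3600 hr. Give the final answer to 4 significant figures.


cycle_time = 2 * 2350.9610 / 2.5260 / 3600 = 0.517058 hr
life = 214729 * 0.517058 = 111000 hours


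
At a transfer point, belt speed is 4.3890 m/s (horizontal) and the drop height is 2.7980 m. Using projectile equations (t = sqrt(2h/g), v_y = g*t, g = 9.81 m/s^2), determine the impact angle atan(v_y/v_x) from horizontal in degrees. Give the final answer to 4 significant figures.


t = sqrt(2*2.7980/9.81) = 0.755274 s
v_y = 9.81 * 0.755274 = 7.40924 m/s
angle = atan(7.40924 / 4.3890) = 59.36 deg


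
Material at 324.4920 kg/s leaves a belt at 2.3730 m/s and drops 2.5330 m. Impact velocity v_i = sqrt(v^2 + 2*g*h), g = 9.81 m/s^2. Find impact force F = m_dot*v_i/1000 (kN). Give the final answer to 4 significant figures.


v_i = sqrt(2.3730^2 + 2*9.81*2.5330) = 7.43832 m/s
F = 324.4920 * 7.43832 / 1000
F = 2.414 kN


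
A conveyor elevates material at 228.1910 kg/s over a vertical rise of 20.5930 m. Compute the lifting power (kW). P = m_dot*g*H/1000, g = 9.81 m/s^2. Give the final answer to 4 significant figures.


P = 228.1910 * 9.81 * 20.5930 / 1000
P = 46.10 kW


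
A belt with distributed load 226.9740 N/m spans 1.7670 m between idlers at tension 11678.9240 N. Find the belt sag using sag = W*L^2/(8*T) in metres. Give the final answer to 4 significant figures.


sag = 226.9740 * 1.7670^2 / (8 * 11678.9240)
sag = 0.007585 m


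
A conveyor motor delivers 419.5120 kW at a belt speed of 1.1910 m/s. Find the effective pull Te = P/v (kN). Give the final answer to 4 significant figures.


Te = P / v = 419.5120 / 1.1910
Te = 352.2 kN


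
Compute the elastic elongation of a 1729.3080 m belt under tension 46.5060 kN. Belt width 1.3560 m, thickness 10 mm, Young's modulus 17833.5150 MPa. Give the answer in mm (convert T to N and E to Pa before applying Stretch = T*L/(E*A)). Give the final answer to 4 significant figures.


A = 1.3560 * 0.01 = 0.01356 m^2
Stretch = 46.5060*1000 * 1729.3080 / (17833.5150e6 * 0.01356) * 1000
Stretch = 332.6 mm


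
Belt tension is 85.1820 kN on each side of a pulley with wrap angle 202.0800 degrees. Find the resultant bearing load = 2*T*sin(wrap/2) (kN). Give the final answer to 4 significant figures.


F = 2 * 85.1820 * sin(202.0800/2 deg)
F = 167.2 kN


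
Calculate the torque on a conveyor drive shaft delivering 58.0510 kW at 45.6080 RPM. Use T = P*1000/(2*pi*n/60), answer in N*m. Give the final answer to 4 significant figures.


omega = 2*pi*45.6080/60 = 4.77606 rad/s
T = 58.0510*1000 / 4.77606
T = 12150 N*m


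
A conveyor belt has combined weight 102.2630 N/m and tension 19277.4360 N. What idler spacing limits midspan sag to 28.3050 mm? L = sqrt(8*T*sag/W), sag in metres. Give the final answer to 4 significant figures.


sag = 28.3050/1000 = 0.028305 m
L = sqrt(8 * 19277.4360 * 0.028305 / 102.2630)
L = 6.533 m


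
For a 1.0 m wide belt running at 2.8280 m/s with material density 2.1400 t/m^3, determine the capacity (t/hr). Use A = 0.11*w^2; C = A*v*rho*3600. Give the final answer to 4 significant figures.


A = 0.11 * 1.0^2 = 0.11 m^2
C = 0.11 * 2.8280 * 2.1400 * 3600
C = 2397 t/hr


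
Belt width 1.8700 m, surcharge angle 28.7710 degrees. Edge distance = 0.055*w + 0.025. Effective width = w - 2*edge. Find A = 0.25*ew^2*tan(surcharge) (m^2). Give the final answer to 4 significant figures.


edge = 0.055*1.8700 + 0.025 = 0.12785 m
ew = 1.8700 - 2*0.12785 = 1.6143 m
A = 0.25 * 1.6143^2 * tan(28.7710 deg)
A = 0.3577 m^2


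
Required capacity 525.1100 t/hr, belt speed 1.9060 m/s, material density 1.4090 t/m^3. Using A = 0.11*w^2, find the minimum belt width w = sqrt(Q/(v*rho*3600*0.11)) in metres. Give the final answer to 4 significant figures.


A_req = 525.1100 / (1.9060 * 1.4090 * 3600) = 0.0543143 m^2
w = sqrt(0.0543143 / 0.11)
w = 0.7027 m


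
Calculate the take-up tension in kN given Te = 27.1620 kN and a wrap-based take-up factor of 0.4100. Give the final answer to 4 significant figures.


T_tu = 27.1620 * 0.4100
T_tu = 11.14 kN


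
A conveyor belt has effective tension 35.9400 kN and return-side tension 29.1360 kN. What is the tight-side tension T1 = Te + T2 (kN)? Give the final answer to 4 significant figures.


T1 = Te + T2 = 35.9400 + 29.1360
T1 = 65.08 kN


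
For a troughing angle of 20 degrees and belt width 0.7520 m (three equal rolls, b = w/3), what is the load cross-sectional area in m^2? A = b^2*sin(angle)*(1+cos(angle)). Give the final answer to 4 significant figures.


b = 0.7520/3 = 0.250667 m
A = 0.250667^2 * sin(20 deg) * (1 + cos(20 deg))
A = 0.04168 m^2


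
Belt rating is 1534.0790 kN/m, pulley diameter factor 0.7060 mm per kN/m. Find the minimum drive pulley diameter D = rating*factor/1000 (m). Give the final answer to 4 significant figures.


D = 1534.0790 * 0.7060 / 1000
D = 1.083 m


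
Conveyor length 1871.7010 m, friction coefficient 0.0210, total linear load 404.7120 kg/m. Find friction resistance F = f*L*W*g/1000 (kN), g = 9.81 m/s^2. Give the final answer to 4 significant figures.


F = 0.0210 * 1871.7010 * 404.7120 * 9.81 / 1000
F = 156.1 kN


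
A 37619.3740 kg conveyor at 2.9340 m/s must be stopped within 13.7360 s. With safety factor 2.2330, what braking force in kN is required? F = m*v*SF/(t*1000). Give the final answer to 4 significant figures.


F = 37619.3740 * 2.9340 / 13.7360 * 2.2330 / 1000
F = 17.94 kN


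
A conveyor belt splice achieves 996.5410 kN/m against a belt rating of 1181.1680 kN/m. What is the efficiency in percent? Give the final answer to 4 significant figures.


Eff = 996.5410 / 1181.1680 * 100
Eff = 84.37 %


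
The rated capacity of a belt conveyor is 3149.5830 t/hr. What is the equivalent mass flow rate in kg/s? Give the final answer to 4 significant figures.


m_dot = 3149.5830 * 1000 / 3600
m_dot = 874.9 kg/s


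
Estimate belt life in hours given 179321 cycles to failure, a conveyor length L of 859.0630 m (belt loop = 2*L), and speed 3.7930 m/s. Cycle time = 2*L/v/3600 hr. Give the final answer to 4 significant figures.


cycle_time = 2 * 859.0630 / 3.7930 / 3600 = 0.125826 hr
life = 179321 * 0.125826 = 22560 hours


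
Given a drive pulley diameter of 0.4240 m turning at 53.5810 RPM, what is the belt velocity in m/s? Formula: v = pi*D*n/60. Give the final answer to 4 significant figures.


v = pi * 0.4240 * 53.5810 / 60
v = 1.190 m/s


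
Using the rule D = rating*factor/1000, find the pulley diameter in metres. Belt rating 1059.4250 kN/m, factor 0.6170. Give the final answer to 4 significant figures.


D = 1059.4250 * 0.6170 / 1000
D = 0.6537 m


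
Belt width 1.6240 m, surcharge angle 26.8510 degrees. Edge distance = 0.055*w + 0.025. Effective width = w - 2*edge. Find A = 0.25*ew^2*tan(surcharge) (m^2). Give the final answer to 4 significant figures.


edge = 0.055*1.6240 + 0.025 = 0.11432 m
ew = 1.6240 - 2*0.11432 = 1.39536 m
A = 0.25 * 1.39536^2 * tan(26.8510 deg)
A = 0.2464 m^2


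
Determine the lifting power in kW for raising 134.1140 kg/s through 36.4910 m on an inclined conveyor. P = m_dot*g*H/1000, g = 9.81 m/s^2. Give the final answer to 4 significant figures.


P = 134.1140 * 9.81 * 36.4910 / 1000
P = 48.01 kW


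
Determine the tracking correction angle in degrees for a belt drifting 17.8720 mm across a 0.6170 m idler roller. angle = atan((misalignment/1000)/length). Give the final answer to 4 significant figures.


misalign_m = 17.8720 / 1000 = 0.017872 m
angle = atan(0.017872 / 0.6170)
angle = 1.659 deg


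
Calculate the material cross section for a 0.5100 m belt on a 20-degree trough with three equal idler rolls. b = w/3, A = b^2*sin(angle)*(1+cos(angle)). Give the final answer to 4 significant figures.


b = 0.5100/3 = 0.17 m
A = 0.17^2 * sin(20 deg) * (1 + cos(20 deg))
A = 0.01917 m^2


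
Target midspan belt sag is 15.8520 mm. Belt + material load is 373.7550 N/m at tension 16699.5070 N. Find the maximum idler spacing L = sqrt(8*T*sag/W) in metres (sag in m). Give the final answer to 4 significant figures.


sag = 15.8520/1000 = 0.015852 m
L = sqrt(8 * 16699.5070 * 0.015852 / 373.7550)
L = 2.380 m


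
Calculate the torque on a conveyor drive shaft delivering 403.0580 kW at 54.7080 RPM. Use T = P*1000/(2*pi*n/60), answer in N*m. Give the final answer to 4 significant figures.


omega = 2*pi*54.7080/60 = 5.72901 rad/s
T = 403.0580*1000 / 5.72901
T = 70350 N*m


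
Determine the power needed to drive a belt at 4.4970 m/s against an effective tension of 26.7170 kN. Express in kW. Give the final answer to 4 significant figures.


P = Te * v = 26.7170 * 4.4970
P = 120.1 kW


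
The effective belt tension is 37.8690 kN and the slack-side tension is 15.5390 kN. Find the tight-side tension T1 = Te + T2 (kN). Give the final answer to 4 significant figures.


T1 = Te + T2 = 37.8690 + 15.5390
T1 = 53.41 kN


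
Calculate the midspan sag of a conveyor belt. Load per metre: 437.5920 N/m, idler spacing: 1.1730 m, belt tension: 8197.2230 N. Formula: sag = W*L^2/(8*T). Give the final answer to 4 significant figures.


sag = 437.5920 * 1.1730^2 / (8 * 8197.2230)
sag = 0.009181 m


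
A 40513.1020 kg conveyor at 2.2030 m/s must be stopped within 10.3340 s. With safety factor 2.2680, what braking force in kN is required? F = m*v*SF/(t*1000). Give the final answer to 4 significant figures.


F = 40513.1020 * 2.2030 / 10.3340 * 2.2680 / 1000
F = 19.59 kN


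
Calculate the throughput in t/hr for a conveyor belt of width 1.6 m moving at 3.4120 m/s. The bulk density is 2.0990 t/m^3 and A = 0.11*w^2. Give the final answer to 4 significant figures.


A = 0.11 * 1.6^2 = 0.2816 m^2
C = 0.2816 * 3.4120 * 2.0990 * 3600
C = 7260 t/hr


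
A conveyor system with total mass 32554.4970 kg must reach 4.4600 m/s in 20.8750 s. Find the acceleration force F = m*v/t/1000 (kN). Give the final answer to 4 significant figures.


F = 32554.4970 * 4.4600 / 20.8750 / 1000
F = 6.955 kN


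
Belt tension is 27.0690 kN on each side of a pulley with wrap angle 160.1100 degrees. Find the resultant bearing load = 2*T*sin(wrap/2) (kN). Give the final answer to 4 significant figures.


F = 2 * 27.0690 * sin(160.1100/2 deg)
F = 53.32 kN


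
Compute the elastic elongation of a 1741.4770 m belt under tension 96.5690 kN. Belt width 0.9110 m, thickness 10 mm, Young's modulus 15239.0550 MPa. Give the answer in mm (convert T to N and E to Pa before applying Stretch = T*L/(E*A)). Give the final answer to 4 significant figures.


A = 0.9110 * 0.01 = 0.00911 m^2
Stretch = 96.5690*1000 * 1741.4770 / (15239.0550e6 * 0.00911) * 1000
Stretch = 1211 mm


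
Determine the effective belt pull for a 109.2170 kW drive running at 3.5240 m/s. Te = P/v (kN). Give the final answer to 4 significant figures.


Te = P / v = 109.2170 / 3.5240
Te = 30.99 kN


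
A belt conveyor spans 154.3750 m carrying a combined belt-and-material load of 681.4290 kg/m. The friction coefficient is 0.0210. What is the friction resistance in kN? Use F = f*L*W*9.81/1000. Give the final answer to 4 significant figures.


F = 0.0210 * 154.3750 * 681.4290 * 9.81 / 1000
F = 21.67 kN


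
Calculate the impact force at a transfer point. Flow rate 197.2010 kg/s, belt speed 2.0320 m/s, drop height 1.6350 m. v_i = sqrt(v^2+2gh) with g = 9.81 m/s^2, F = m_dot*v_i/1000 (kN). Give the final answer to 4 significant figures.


v_i = sqrt(2.0320^2 + 2*9.81*1.6350) = 6.01729 m/s
F = 197.2010 * 6.01729 / 1000
F = 1.187 kN


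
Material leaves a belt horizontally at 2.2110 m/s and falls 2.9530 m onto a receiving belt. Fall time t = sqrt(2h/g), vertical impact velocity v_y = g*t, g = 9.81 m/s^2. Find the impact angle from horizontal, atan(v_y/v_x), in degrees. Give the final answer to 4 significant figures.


t = sqrt(2*2.9530/9.81) = 0.775912 s
v_y = 9.81 * 0.775912 = 7.6117 m/s
angle = atan(7.6117 / 2.2110) = 73.80 deg


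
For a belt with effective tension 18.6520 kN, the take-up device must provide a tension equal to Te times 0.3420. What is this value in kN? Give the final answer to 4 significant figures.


T_tu = 18.6520 * 0.3420
T_tu = 6.379 kN


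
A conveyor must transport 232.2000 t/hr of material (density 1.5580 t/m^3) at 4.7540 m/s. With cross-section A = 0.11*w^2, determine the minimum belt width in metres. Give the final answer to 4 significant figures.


A_req = 232.2000 / (4.7540 * 1.5580 * 3600) = 0.00870829 m^2
w = sqrt(0.00870829 / 0.11)
w = 0.2814 m


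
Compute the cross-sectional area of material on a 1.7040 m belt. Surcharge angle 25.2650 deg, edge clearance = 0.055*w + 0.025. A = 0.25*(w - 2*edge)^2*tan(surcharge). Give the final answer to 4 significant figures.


edge = 0.055*1.7040 + 0.025 = 0.11872 m
ew = 1.7040 - 2*0.11872 = 1.46656 m
A = 0.25 * 1.46656^2 * tan(25.2650 deg)
A = 0.2538 m^2


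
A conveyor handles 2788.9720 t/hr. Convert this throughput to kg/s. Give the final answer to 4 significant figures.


m_dot = 2788.9720 * 1000 / 3600
m_dot = 774.7 kg/s


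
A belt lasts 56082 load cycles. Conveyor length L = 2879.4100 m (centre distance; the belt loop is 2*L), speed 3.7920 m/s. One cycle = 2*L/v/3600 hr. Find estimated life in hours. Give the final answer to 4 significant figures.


cycle_time = 2 * 2879.4100 / 3.7920 / 3600 = 0.421854 hr
life = 56082 * 0.421854 = 23660 hours


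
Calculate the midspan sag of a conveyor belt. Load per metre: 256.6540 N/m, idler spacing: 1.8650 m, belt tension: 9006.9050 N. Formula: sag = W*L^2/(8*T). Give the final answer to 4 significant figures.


sag = 256.6540 * 1.8650^2 / (8 * 9006.9050)
sag = 0.01239 m


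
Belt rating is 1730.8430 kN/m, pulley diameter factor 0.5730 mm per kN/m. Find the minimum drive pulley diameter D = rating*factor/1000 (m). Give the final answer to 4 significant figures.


D = 1730.8430 * 0.5730 / 1000
D = 0.9918 m


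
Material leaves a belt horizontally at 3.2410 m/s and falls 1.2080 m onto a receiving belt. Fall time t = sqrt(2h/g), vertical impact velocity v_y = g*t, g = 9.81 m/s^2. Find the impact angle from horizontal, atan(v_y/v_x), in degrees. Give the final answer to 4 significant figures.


t = sqrt(2*1.2080/9.81) = 0.496265 s
v_y = 9.81 * 0.496265 = 4.86836 m/s
angle = atan(4.86836 / 3.2410) = 56.35 deg


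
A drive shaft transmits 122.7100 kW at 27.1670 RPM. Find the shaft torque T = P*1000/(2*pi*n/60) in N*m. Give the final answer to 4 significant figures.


omega = 2*pi*27.1670/60 = 2.84492 rad/s
T = 122.7100*1000 / 2.84492
T = 43130 N*m


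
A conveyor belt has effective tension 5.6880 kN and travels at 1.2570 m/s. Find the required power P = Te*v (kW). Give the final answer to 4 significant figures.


P = Te * v = 5.6880 * 1.2570
P = 7.150 kW


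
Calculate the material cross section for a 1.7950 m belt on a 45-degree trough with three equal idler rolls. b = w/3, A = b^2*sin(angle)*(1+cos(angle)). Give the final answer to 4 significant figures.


b = 1.7950/3 = 0.598333 m
A = 0.598333^2 * sin(45 deg) * (1 + cos(45 deg))
A = 0.4321 m^2


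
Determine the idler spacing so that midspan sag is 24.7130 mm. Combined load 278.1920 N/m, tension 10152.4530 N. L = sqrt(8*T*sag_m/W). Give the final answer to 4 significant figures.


sag = 24.7130/1000 = 0.024713 m
L = sqrt(8 * 10152.4530 * 0.024713 / 278.1920)
L = 2.686 m


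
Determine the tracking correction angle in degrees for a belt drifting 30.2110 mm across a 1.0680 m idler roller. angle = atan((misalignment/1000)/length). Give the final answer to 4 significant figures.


misalign_m = 30.2110 / 1000 = 0.030211 m
angle = atan(0.030211 / 1.0680)
angle = 1.620 deg


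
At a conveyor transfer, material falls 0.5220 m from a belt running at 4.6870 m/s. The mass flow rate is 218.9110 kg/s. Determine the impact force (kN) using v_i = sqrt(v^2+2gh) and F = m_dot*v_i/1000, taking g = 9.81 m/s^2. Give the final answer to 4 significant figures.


v_i = sqrt(4.6870^2 + 2*9.81*0.5220) = 5.67535 m/s
F = 218.9110 * 5.67535 / 1000
F = 1.242 kN


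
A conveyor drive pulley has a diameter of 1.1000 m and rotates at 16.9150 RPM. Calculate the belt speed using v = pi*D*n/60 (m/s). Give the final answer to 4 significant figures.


v = pi * 1.1000 * 16.9150 / 60
v = 0.9742 m/s


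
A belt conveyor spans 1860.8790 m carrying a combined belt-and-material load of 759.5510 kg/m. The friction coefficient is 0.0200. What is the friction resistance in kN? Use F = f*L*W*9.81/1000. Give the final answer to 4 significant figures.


F = 0.0200 * 1860.8790 * 759.5510 * 9.81 / 1000
F = 277.3 kN


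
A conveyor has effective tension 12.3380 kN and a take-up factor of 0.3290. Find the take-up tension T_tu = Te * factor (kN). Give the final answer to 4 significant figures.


T_tu = 12.3380 * 0.3290
T_tu = 4.059 kN


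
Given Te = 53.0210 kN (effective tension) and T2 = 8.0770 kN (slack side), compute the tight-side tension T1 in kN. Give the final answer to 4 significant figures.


T1 = Te + T2 = 53.0210 + 8.0770
T1 = 61.10 kN


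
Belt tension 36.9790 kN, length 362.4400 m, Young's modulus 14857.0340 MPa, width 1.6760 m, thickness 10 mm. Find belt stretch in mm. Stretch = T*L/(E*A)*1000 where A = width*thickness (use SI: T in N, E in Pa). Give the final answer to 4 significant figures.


A = 1.6760 * 0.01 = 0.01676 m^2
Stretch = 36.9790*1000 * 362.4400 / (14857.0340e6 * 0.01676) * 1000
Stretch = 53.83 mm


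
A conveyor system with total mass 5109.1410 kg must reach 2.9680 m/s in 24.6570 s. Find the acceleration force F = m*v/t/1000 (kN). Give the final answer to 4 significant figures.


F = 5109.1410 * 2.9680 / 24.6570 / 1000
F = 0.6150 kN


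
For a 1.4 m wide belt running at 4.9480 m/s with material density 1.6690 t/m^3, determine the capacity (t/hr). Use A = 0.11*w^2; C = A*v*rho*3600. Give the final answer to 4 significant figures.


A = 0.11 * 1.4^2 = 0.2156 m^2
C = 0.2156 * 4.9480 * 1.6690 * 3600
C = 6410 t/hr
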